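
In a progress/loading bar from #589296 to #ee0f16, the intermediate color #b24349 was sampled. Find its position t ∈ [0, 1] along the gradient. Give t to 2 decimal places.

0.60

Invert the lerp on the R channel (largest span, 150): t = (178 − 88) / (238 − 88) = 90/150 = 0.6.
Check on G: (67 − 146)/(15 − 146) = 0.6031 ✓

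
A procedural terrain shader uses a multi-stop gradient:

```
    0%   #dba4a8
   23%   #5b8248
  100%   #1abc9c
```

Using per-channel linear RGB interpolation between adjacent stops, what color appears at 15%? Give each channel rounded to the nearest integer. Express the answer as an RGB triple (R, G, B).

(136, 142, 105)

15% lies between the 0% and 23% stops, so the local fraction is t = (15 − 0)/(23 − 0) = 15/23 ≈ 0.6522.
#dba4a8 → (219, 164, 168); #5b8248 → (91, 130, 72).
R = 219 + 0.6522 × (91 − 219) = 135.518 → 136
G = 164 + 0.6522 × (130 − 164) = 141.825 → 142
B = 168 + 0.6522 × (72 − 168) = 105.389 → 105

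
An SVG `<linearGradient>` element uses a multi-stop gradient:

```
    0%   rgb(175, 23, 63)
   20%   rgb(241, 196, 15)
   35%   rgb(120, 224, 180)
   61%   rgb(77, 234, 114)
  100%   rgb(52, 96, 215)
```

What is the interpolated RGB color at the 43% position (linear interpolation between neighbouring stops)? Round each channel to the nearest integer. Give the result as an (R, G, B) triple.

43% lies between the 35% and 61% stops, so the local fraction is t = (43 − 35)/(61 − 35) = 8/26 ≈ 0.3077.
R = 120 + 0.3077 × (77 − 120) = 106.769 → 107
G = 224 + 0.3077 × (234 − 224) = 227.077 → 227
B = 180 + 0.3077 × (114 − 180) = 159.692 → 160

(107, 227, 160)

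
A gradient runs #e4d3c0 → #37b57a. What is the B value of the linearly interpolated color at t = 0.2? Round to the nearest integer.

178

B₁ = 192 (from #e4d3c0), B₂ = 122 (from #37b57a).
B = 192 + 0.2 × (122 − 192) = 178 → 178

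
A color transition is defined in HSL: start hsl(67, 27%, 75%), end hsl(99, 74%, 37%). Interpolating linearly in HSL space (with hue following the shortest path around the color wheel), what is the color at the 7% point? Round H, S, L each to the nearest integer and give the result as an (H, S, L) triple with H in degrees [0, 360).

(69, 30, 72)

Hue arc: Δh = 99 − 67 = 32° (|Δh| ≤ 180, already the shorter path).
H = 67 + 0.07 × (32) = 69.24 → 69°
S = 27 + 0.07 × (74 − 27) = 30.29 → 30%
L = 75 + 0.07 × (37 − 75) = 72.34 → 72%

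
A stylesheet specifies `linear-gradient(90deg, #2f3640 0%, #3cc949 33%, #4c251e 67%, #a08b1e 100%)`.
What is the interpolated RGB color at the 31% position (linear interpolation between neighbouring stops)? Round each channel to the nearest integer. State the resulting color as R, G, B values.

31% lies between the 0% and 33% stops, so the local fraction is t = (31 − 0)/(33 − 0) = 31/33 ≈ 0.9394.
#2f3640 → (47, 54, 64); #3cc949 → (60, 201, 73).
R = 47 + 0.9394 × (60 − 47) = 59.212 → 59
G = 54 + 0.9394 × (201 − 54) = 192.092 → 192
B = 64 + 0.9394 × (73 − 64) = 72.455 → 72

(59, 192, 72)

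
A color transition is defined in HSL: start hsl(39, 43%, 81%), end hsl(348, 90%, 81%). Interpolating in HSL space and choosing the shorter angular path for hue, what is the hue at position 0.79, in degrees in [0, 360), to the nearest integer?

Hue: 348 − 39 = 309°, but |309| > 180 so the shorter arc goes the other way: Δh = 309 − 360 = -51°.
H = 39 + 0.79 × (-51) = -1.29 → -1 → -1 mod 360 = 359°

359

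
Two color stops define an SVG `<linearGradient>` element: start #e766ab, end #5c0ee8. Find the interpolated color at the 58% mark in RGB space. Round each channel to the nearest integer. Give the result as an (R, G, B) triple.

(150, 51, 206)

#e766ab → (231, 102, 171); #5c0ee8 → (92, 14, 232).
58% corresponds to t = 0.58.
R = 231 + 0.58 × (92 − 231) = 231 + 0.58 × -139 = 150.38 → 150
G = 102 + 0.58 × (14 − 102) = 102 + 0.58 × -88 = 50.96 → 51
B = 171 + 0.58 × (232 − 171) = 171 + 0.58 × 61 = 206.38 → 206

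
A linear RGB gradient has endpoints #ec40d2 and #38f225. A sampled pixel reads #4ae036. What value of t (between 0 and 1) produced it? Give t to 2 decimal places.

Invert the lerp on the R channel (largest span, 180): t = (74 − 236) / (56 − 236) = -162/-180 = 0.9.
Check on G: (224 − 64)/(242 − 64) = 0.8989 ✓

0.90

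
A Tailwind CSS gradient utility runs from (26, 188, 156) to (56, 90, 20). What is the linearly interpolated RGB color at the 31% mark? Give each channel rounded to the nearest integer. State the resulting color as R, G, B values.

31% corresponds to t = 0.31.
R = 26 + 0.31 × (56 − 26) = 26 + 0.31 × 30 = 35.3 → 35
G = 188 + 0.31 × (90 − 188) = 188 + 0.31 × -98 = 157.62 → 158
B = 156 + 0.31 × (20 − 156) = 156 + 0.31 × -136 = 113.84 → 114

(35, 158, 114)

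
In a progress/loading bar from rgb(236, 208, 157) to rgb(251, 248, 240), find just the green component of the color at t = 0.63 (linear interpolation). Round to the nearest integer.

233

G = 208 + 0.63 × (248 − 208) = 233.2 → 233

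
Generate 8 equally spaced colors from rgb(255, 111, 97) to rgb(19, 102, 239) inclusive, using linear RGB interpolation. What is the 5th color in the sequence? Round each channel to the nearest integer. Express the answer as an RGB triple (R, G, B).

(120, 106, 178)

With 8 swatches and endpoints inclusive, swatch 5 sits at t = (5 − 1)/(8 − 1) = 4/7 ≈ 0.5714.
R = 255 + 0.5714 × (19 − 255) = 120.15 → 120
G = 111 + 0.5714 × (102 − 111) = 105.857 → 106
B = 97 + 0.5714 × (239 − 97) = 178.139 → 178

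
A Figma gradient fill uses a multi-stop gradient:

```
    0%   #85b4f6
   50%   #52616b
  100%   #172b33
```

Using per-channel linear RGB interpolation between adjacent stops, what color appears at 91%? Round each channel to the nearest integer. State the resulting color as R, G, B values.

91% lies between the 50% and 100% stops, so the local fraction is t = (91 − 50)/(100 − 50) = 41/50 ≈ 0.82.
#52616b → (82, 97, 107); #172b33 → (23, 43, 51).
R = 82 + 0.82 × (23 − 82) = 33.62 → 34
G = 97 + 0.82 × (43 − 97) = 52.72 → 53
B = 107 + 0.82 × (51 − 107) = 61.08 → 61

(34, 53, 61)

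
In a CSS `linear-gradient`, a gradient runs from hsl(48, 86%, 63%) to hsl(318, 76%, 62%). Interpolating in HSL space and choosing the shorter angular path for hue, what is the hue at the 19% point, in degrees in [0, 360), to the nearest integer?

31

Hue: 318 − 48 = 270°, but |270| > 180 so the shorter arc goes the other way: Δh = 270 − 360 = -90°.
H = 48 + 0.19 × (-90) = 30.9 → 31°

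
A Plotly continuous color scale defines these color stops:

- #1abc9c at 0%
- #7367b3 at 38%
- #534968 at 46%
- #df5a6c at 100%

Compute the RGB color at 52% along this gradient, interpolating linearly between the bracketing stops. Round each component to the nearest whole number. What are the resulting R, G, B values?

52% lies between the 46% and 100% stops, so the local fraction is t = (52 − 46)/(100 − 46) = 6/54 ≈ 0.1111.
#534968 → (83, 73, 104); #df5a6c → (223, 90, 108).
R = 83 + 0.1111 × (223 − 83) = 98.554 → 99
G = 73 + 0.1111 × (90 − 73) = 74.889 → 75
B = 104 + 0.1111 × (108 − 104) = 104.444 → 104

(99, 75, 104)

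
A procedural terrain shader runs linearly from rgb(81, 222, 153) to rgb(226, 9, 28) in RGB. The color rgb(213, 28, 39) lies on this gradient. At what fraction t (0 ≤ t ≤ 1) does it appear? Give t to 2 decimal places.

0.91

Invert the lerp on the G channel (largest span, 213): t = (28 − 222) / (9 − 222) = -194/-213 = 0.9108.
Check on R: (213 − 81)/(226 − 81) = 0.9103 ✓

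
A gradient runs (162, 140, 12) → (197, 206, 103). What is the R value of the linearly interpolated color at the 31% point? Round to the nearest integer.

173

R = 162 + 0.31 × (197 − 162) = 172.85 → 173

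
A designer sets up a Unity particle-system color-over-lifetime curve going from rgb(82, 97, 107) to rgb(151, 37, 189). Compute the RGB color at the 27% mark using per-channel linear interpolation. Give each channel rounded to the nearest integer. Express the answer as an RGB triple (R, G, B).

27% corresponds to t = 0.27.
R = 82 + 0.27 × (151 − 82) = 82 + 0.27 × 69 = 100.63 → 101
G = 97 + 0.27 × (37 − 97) = 97 + 0.27 × -60 = 80.8 → 81
B = 107 + 0.27 × (189 − 107) = 107 + 0.27 × 82 = 129.14 → 129

(101, 81, 129)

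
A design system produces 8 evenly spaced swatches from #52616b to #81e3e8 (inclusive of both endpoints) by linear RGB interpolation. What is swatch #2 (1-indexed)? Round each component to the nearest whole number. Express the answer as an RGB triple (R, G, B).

With 8 swatches and endpoints inclusive, swatch 2 sits at t = (2 − 1)/(8 − 1) = 1/7 ≈ 0.1429.
#52616b → (82, 97, 107); #81e3e8 → (129, 227, 232).
R = 82 + 0.1429 × (129 − 82) = 88.716 → 89
G = 97 + 0.1429 × (227 − 97) = 115.577 → 116
B = 107 + 0.1429 × (232 − 107) = 124.862 → 125

(89, 116, 125)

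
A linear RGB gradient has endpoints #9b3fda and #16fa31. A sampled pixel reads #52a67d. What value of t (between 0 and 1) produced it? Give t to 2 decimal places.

0.55

Invert the lerp on the G channel (largest span, 187): t = (166 − 63) / (250 − 63) = 103/187 = 0.5508.
Check on R: (82 − 155)/(22 − 155) = 0.5489 ✓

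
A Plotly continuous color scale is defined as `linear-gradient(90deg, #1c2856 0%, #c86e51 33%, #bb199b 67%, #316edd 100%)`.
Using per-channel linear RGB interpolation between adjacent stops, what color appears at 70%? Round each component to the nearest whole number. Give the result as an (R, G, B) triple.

(174, 33, 161)

70% lies between the 67% and 100% stops, so the local fraction is t = (70 − 67)/(100 − 67) = 3/33 ≈ 0.0909.
#bb199b → (187, 25, 155); #316edd → (49, 110, 221).
R = 187 + 0.0909 × (49 − 187) = 174.456 → 174
G = 25 + 0.0909 × (110 − 25) = 32.727 → 33
B = 155 + 0.0909 × (221 − 155) = 160.999 → 161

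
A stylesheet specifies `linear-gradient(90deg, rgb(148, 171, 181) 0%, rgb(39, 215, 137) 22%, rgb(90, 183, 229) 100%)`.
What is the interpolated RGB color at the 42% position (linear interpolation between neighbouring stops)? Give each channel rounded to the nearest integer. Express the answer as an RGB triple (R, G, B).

(52, 207, 161)

42% lies between the 22% and 100% stops, so the local fraction is t = (42 − 22)/(100 − 22) = 20/78 ≈ 0.2564.
R = 39 + 0.2564 × (90 − 39) = 52.076 → 52
G = 215 + 0.2564 × (183 − 215) = 206.795 → 207
B = 137 + 0.2564 × (229 − 137) = 160.589 → 161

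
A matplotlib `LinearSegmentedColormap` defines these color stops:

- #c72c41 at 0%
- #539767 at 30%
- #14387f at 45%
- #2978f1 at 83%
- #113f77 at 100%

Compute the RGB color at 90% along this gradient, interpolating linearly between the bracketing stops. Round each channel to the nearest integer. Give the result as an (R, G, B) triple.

90% lies between the 83% and 100% stops, so the local fraction is t = (90 − 83)/(100 − 83) = 7/17 ≈ 0.4118.
#2978f1 → (41, 120, 241); #113f77 → (17, 63, 119).
R = 41 + 0.4118 × (17 − 41) = 31.117 → 31
G = 120 + 0.4118 × (63 − 120) = 96.527 → 97
B = 241 + 0.4118 × (119 − 241) = 190.76 → 191

(31, 97, 191)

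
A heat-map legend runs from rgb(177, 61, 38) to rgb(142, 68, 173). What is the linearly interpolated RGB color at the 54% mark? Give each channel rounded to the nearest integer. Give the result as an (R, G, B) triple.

(158, 65, 111)

54% corresponds to t = 0.54.
R = 177 + 0.54 × (142 − 177) = 177 + 0.54 × -35 = 158.1 → 158
G = 61 + 0.54 × (68 − 61) = 61 + 0.54 × 7 = 64.78 → 65
B = 38 + 0.54 × (173 − 38) = 38 + 0.54 × 135 = 110.9 → 111
So the blended color is (158, 65, 111), about #9e416f.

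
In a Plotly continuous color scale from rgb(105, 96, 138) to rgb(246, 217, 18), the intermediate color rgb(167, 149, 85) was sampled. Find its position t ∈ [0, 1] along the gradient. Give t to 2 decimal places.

0.44

Invert the lerp on the R channel (largest span, 141): t = (167 − 105) / (246 − 105) = 62/141 = 0.43972.
Check on G: (149 − 96)/(217 − 96) = 0.438 ✓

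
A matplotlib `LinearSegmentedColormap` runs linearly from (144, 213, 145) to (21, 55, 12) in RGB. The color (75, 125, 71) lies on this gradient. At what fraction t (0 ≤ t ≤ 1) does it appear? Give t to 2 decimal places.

Invert the lerp on the G channel (largest span, 158): t = (125 − 213) / (55 − 213) = -88/-158 = 0.55696.
Check on R: (75 − 144)/(21 − 144) = 0.561 ✓

0.56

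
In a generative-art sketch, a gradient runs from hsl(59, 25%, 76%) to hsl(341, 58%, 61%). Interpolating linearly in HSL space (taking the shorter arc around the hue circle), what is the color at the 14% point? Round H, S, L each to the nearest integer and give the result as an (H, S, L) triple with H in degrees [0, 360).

(48, 30, 74)

Hue: 341 − 59 = 282°, but |282| > 180 so the shorter arc goes the other way: Δh = 282 − 360 = -78°.
H = 59 + 0.14 × (-78) = 48.08 → 48°
S = 25 + 0.14 × (58 − 25) = 29.62 → 30%
L = 76 + 0.14 × (61 − 76) = 73.9 → 74%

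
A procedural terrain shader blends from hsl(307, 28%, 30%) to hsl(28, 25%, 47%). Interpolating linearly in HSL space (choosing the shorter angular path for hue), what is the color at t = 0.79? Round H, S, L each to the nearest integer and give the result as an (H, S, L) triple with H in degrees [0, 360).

(11, 26, 43)

Hue: 28 − 307 = -279°, but |-279| > 180 so the shorter arc goes the other way: Δh = -279 + 360 = 81°.
H = 307 + 0.79 × (81) = 370.99 → 371 → 371 mod 360 = 11°
S = 28 + 0.79 × (25 − 28) = 25.63 → 26%
L = 30 + 0.79 × (47 − 30) = 43.43 → 43%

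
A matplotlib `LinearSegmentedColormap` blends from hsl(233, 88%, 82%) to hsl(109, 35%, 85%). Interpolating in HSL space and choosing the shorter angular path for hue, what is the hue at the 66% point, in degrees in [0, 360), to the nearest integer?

Hue arc: Δh = 109 − 233 = -124° (|Δh| ≤ 180, already the shorter path).
H = 233 + 0.66 × (-124) = 151.16 → 151°

151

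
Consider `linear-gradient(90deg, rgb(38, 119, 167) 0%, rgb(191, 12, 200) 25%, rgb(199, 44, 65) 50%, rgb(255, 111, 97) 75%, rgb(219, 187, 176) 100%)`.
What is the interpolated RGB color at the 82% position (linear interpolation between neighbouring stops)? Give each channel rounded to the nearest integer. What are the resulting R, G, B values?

82% lies between the 75% and 100% stops, so the local fraction is t = (82 − 75)/(100 − 75) = 7/25 ≈ 0.28.
R = 255 + 0.28 × (219 − 255) = 244.92 → 245
G = 111 + 0.28 × (187 − 111) = 132.28 → 132
B = 97 + 0.28 × (176 − 97) = 119.12 → 119

(245, 132, 119)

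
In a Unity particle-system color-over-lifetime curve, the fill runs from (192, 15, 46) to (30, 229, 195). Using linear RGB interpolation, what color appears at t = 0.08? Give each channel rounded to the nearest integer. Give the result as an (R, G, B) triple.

R = 192 + 0.08 × (30 − 192) = 192 + 0.08 × -162 = 179.04 → 179
G = 15 + 0.08 × (229 − 15) = 15 + 0.08 × 214 = 32.12 → 32
B = 46 + 0.08 × (195 − 46) = 46 + 0.08 × 149 = 57.92 → 58
So the blended color is (179, 32, 58), about #b3203a.

(179, 32, 58)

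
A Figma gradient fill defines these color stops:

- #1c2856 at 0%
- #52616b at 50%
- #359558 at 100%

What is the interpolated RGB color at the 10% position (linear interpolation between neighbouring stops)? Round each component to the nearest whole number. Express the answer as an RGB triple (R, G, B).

(39, 51, 90)

10% lies between the 0% and 50% stops, so the local fraction is t = (10 − 0)/(50 − 0) = 10/50 ≈ 0.2.
#1c2856 → (28, 40, 86); #52616b → (82, 97, 107).
R = 28 + 0.2 × (82 − 28) = 38.8 → 39
G = 40 + 0.2 × (97 − 40) = 51.4 → 51
B = 86 + 0.2 × (107 − 86) = 90.2 → 90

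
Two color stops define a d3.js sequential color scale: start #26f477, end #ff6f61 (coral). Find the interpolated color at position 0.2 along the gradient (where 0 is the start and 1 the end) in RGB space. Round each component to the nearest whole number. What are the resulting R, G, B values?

#26f477 → (38, 244, 119); #ff6f61 → (255, 111, 97).
R = 38 + 0.2 × (255 − 38) = 38 + 0.2 × 217 = 81.4 → 81
G = 244 + 0.2 × (111 − 244) = 244 + 0.2 × -133 = 217.4 → 217
B = 119 + 0.2 × (97 − 119) = 119 + 0.2 × -22 = 114.6 → 115
So the blended color is (81, 217, 115), about #51d973.

(81, 217, 115)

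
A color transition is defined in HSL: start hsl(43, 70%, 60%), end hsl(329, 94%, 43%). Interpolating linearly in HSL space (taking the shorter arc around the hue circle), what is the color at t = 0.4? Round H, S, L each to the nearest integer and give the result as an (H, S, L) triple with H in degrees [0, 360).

Hue: 329 − 43 = 286°, but |286| > 180 so the shorter arc goes the other way: Δh = 286 − 360 = -74°.
H = 43 + 0.4 × (-74) = 13.4 → 13°
S = 70 + 0.4 × (94 − 70) = 79.6 → 80%
L = 60 + 0.4 × (43 − 60) = 53.2 → 53%

(13, 80, 53)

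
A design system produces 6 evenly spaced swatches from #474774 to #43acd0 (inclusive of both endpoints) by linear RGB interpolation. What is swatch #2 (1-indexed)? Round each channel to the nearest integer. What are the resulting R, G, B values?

With 6 swatches and endpoints inclusive, swatch 2 sits at t = (2 − 1)/(6 − 1) = 1/5 ≈ 0.2.
#474774 → (71, 71, 116); #43acd0 → (67, 172, 208).
R = 71 + 0.2 × (67 − 71) = 70.2 → 70
G = 71 + 0.2 × (172 − 71) = 91.2 → 91
B = 116 + 0.2 × (208 − 116) = 134.4 → 134

(70, 91, 134)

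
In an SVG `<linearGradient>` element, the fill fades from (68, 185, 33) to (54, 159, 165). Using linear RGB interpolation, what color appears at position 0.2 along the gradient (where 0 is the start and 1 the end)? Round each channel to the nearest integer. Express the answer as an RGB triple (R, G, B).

R = 68 + 0.2 × (54 − 68) = 68 + 0.2 × -14 = 65.2 → 65
G = 185 + 0.2 × (159 − 185) = 185 + 0.2 × -26 = 179.8 → 180
B = 33 + 0.2 × (165 − 33) = 33 + 0.2 × 132 = 59.4 → 59

(65, 180, 59)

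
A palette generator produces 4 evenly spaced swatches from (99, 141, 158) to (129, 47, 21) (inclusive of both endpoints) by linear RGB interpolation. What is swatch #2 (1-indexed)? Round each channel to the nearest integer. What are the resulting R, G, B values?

(109, 110, 112)

With 4 swatches and endpoints inclusive, swatch 2 sits at t = (2 − 1)/(4 − 1) = 1/3 ≈ 0.3333.
R = 99 + 0.3333 × (129 − 99) = 108.999 → 109
G = 141 + 0.3333 × (47 − 141) = 109.67 → 110
B = 158 + 0.3333 × (21 − 158) = 112.338 → 112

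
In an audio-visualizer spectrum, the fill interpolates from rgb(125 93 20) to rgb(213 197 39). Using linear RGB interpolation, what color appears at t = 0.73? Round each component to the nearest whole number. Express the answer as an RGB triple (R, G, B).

(189, 169, 34)

R = 125 + 0.73 × (213 − 125) = 125 + 0.73 × 88 = 189.24 → 189
G = 93 + 0.73 × (197 − 93) = 93 + 0.73 × 104 = 168.92 → 169
B = 20 + 0.73 × (39 − 20) = 20 + 0.73 × 19 = 33.87 → 34
So the blended color is (189, 169, 34), about #bda922.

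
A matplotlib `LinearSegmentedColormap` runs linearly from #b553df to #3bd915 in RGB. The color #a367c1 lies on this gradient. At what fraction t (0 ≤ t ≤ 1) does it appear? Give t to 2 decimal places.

Invert the lerp on the B channel (largest span, 202): t = (193 − 223) / (21 − 223) = -30/-202 = 0.14851.
Check on R: (163 − 181)/(59 − 181) = 0.1475 ✓

0.15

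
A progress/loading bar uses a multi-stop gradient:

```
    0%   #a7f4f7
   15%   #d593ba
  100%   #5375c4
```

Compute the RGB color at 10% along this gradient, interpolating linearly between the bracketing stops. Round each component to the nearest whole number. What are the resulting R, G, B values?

10% lies between the 0% and 15% stops, so the local fraction is t = (10 − 0)/(15 − 0) = 10/15 ≈ 0.6667.
#a7f4f7 → (167, 244, 247); #d593ba → (213, 147, 186).
R = 167 + 0.6667 × (213 − 167) = 197.668 → 198
G = 244 + 0.6667 × (147 − 244) = 179.33 → 179
B = 247 + 0.6667 × (186 − 247) = 206.331 → 206

(198, 179, 206)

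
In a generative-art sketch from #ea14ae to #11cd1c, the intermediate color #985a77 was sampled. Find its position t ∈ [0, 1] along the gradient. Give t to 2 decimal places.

Invert the lerp on the R channel (largest span, 217): t = (152 − 234) / (17 − 234) = -82/-217 = 0.37788.
Check on G: (90 − 20)/(205 − 20) = 0.3784 ✓

0.38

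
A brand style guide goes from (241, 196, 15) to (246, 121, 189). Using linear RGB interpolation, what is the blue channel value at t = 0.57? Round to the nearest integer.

B = 15 + 0.57 × (189 − 15) = 114.18 → 114

114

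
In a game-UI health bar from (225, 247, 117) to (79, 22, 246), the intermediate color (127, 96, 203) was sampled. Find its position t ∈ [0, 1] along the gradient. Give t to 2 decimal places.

Invert the lerp on the G channel (largest span, 225): t = (96 − 247) / (22 − 247) = -151/-225 = 0.67111.
Check on R: (127 − 225)/(79 − 225) = 0.6712 ✓

0.67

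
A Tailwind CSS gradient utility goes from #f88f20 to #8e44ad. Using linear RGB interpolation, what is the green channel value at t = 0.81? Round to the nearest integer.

G₁ = 143 (from #f88f20), G₂ = 68 (from #8e44ad).
G = 143 + 0.81 × (68 − 143) = 82.25 → 82

82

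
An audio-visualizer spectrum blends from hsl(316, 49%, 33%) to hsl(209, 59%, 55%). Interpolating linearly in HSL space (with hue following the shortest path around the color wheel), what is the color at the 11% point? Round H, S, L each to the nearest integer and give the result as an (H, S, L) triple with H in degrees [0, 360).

(304, 50, 35)

Hue arc: Δh = 209 − 316 = -107° (|Δh| ≤ 180, already the shorter path).
H = 316 + 0.11 × (-107) = 304.23 → 304°
S = 49 + 0.11 × (59 − 49) = 50.1 → 50%
L = 33 + 0.11 × (55 − 33) = 35.42 → 35%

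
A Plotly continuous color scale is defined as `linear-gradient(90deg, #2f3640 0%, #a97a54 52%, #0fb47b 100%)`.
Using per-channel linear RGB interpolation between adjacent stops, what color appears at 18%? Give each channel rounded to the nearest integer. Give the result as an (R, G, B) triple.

18% lies between the 0% and 52% stops, so the local fraction is t = (18 − 0)/(52 − 0) = 18/52 ≈ 0.3462.
#2f3640 → (47, 54, 64); #a97a54 → (169, 122, 84).
R = 47 + 0.3462 × (169 − 47) = 89.236 → 89
G = 54 + 0.3462 × (122 − 54) = 77.542 → 78
B = 64 + 0.3462 × (84 − 64) = 70.924 → 71

(89, 78, 71)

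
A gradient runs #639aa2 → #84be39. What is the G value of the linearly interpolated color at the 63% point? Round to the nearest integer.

177

G₁ = 154 (from #639aa2), G₂ = 190 (from #84be39).
G = 154 + 0.63 × (190 − 154) = 176.68 → 177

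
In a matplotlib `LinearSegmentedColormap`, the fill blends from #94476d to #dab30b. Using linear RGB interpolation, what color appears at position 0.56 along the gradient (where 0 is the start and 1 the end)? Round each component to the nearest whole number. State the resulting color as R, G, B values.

(187, 131, 54)

#94476d → (148, 71, 109); #dab30b → (218, 179, 11).
R = 148 + 0.56 × (218 − 148) = 148 + 0.56 × 70 = 187.2 → 187
G = 71 + 0.56 × (179 − 71) = 71 + 0.56 × 108 = 131.48 → 131
B = 109 + 0.56 × (11 − 109) = 109 + 0.56 × -98 = 54.12 → 54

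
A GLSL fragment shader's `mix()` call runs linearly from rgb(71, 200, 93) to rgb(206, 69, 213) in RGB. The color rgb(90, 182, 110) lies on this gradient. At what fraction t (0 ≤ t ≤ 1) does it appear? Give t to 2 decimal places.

Invert the lerp on the R channel (largest span, 135): t = (90 − 71) / (206 − 71) = 19/135 = 0.14074.
Check on G: (182 − 200)/(69 − 200) = 0.1374 ✓

0.14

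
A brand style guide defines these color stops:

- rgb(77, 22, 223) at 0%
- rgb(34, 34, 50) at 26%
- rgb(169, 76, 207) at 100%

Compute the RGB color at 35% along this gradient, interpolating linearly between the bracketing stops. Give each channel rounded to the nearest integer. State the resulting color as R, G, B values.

(50, 39, 69)

35% lies between the 26% and 100% stops, so the local fraction is t = (35 − 26)/(100 − 26) = 9/74 ≈ 0.1216.
R = 34 + 0.1216 × (169 − 34) = 50.416 → 50
G = 34 + 0.1216 × (76 − 34) = 39.107 → 39
B = 50 + 0.1216 × (207 − 50) = 69.091 → 69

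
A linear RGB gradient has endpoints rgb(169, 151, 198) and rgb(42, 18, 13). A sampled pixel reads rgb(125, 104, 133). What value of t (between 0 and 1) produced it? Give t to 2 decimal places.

Invert the lerp on the B channel (largest span, 185): t = (133 − 198) / (13 − 198) = -65/-185 = 0.35135.
Check on R: (125 − 169)/(42 − 169) = 0.3465 ✓

0.35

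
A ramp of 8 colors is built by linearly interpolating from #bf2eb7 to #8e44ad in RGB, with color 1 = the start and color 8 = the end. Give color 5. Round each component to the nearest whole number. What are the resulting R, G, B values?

(163, 59, 177)

With 8 swatches and endpoints inclusive, swatch 5 sits at t = (5 − 1)/(8 − 1) = 4/7 ≈ 0.5714.
#bf2eb7 → (191, 46, 183); #8e44ad → (142, 68, 173).
R = 191 + 0.5714 × (142 − 191) = 163.001 → 163
G = 46 + 0.5714 × (68 − 46) = 58.571 → 59
B = 183 + 0.5714 × (173 − 183) = 177.286 → 177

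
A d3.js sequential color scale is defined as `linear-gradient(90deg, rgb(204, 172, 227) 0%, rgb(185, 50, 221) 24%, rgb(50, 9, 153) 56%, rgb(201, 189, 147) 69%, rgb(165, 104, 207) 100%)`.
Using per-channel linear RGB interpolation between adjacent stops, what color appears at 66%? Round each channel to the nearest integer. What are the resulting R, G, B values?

66% lies between the 56% and 69% stops, so the local fraction is t = (66 − 56)/(69 − 56) = 10/13 ≈ 0.7692.
R = 50 + 0.7692 × (201 − 50) = 166.149 → 166
G = 9 + 0.7692 × (189 − 9) = 147.456 → 147
B = 153 + 0.7692 × (147 − 153) = 148.385 → 148

(166, 147, 148)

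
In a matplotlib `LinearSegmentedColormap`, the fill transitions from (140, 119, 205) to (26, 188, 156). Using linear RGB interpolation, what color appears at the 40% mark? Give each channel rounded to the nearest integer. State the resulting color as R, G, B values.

40% corresponds to t = 0.4.
R = 140 + 0.4 × (26 − 140) = 140 + 0.4 × -114 = 94.4 → 94
G = 119 + 0.4 × (188 − 119) = 119 + 0.4 × 69 = 146.6 → 147
B = 205 + 0.4 × (156 − 205) = 205 + 0.4 × -49 = 185.4 → 185

(94, 147, 185)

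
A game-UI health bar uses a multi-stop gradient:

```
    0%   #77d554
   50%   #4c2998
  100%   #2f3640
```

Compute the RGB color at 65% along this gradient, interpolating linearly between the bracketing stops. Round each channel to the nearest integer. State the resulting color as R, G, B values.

65% lies between the 50% and 100% stops, so the local fraction is t = (65 − 50)/(100 − 50) = 15/50 ≈ 0.3.
#4c2998 → (76, 41, 152); #2f3640 → (47, 54, 64).
R = 76 + 0.3 × (47 − 76) = 67.3 → 67
G = 41 + 0.3 × (54 − 41) = 44.9 → 45
B = 152 + 0.3 × (64 − 152) = 125.6 → 126

(67, 45, 126)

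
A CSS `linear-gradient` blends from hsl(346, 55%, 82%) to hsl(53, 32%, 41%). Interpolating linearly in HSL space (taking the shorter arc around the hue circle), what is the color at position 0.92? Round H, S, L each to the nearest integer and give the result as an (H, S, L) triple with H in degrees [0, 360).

(48, 34, 44)

Hue: 53 − 346 = -293°, but |-293| > 180 so the shorter arc goes the other way: Δh = -293 + 360 = 67°.
H = 346 + 0.92 × (67) = 407.64 → 408 → 408 mod 360 = 48°
S = 55 + 0.92 × (32 − 55) = 33.84 → 34%
L = 82 + 0.92 × (41 − 82) = 44.28 → 44%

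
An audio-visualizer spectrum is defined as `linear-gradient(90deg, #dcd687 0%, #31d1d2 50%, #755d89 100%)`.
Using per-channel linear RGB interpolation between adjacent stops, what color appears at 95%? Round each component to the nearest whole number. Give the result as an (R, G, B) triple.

95% lies between the 50% and 100% stops, so the local fraction is t = (95 − 50)/(100 − 50) = 45/50 ≈ 0.9.
#31d1d2 → (49, 209, 210); #755d89 → (117, 93, 137).
R = 49 + 0.9 × (117 − 49) = 110.2 → 110
G = 209 + 0.9 × (93 − 209) = 104.6 → 105
B = 210 + 0.9 × (137 − 210) = 144.3 → 144

(110, 105, 144)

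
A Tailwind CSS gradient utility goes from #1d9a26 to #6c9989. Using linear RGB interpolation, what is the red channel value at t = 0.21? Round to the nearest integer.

46

R₁ = 29 (from #1d9a26), R₂ = 108 (from #6c9989).
R = 29 + 0.21 × (108 − 29) = 45.59 → 46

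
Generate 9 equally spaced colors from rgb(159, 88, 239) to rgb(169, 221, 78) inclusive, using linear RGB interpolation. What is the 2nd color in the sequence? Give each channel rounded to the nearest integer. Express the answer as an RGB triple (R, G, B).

With 9 swatches and endpoints inclusive, swatch 2 sits at t = (2 − 1)/(9 − 1) = 1/8 ≈ 0.125.
R = 159 + 0.125 × (169 − 159) = 160.25 → 160
G = 88 + 0.125 × (221 − 88) = 104.625 → 105
B = 239 + 0.125 × (78 − 239) = 218.875 → 219

(160, 105, 219)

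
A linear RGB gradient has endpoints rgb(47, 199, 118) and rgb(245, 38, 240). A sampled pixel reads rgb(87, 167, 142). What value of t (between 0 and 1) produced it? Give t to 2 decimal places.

Invert the lerp on the R channel (largest span, 198): t = (87 − 47) / (245 − 47) = 40/198 = 0.20202.
Check on G: (167 − 199)/(38 − 199) = 0.1988 ✓

0.20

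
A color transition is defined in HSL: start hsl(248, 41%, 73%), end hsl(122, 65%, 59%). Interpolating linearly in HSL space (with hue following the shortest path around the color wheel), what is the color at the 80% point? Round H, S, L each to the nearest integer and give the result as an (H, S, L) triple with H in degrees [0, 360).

(147, 60, 62)

Hue arc: Δh = 122 − 248 = -126° (|Δh| ≤ 180, already the shorter path).
H = 248 + 0.8 × (-126) = 147.2 → 147°
S = 41 + 0.8 × (65 − 41) = 60.2 → 60%
L = 73 + 0.8 × (59 − 73) = 61.8 → 62%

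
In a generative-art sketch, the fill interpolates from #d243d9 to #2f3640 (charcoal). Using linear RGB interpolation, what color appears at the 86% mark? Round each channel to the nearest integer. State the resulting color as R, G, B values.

(70, 56, 85)

#d243d9 → (210, 67, 217); #2f3640 → (47, 54, 64).
86% corresponds to t = 0.86.
R = 210 + 0.86 × (47 − 210) = 210 + 0.86 × -163 = 69.82 → 70
G = 67 + 0.86 × (54 − 67) = 67 + 0.86 × -13 = 55.82 → 56
B = 217 + 0.86 × (64 − 217) = 217 + 0.86 × -153 = 85.42 → 85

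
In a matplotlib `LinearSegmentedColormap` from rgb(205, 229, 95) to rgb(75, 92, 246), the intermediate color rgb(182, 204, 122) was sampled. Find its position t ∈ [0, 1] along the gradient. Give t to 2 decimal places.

Invert the lerp on the B channel (largest span, 151): t = (122 − 95) / (246 − 95) = 27/151 = 0.17881.
Check on R: (182 − 205)/(75 − 205) = 0.1769 ✓

0.18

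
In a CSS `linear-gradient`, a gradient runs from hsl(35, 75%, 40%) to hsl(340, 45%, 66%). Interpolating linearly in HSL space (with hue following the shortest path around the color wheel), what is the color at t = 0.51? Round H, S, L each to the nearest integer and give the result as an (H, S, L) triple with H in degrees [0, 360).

(7, 60, 53)

Hue: 340 − 35 = 305°, but |305| > 180 so the shorter arc goes the other way: Δh = 305 − 360 = -55°.
H = 35 + 0.51 × (-55) = 6.95 → 7°
S = 75 + 0.51 × (45 − 75) = 59.7 → 60%
L = 40 + 0.51 × (66 − 40) = 53.26 → 53%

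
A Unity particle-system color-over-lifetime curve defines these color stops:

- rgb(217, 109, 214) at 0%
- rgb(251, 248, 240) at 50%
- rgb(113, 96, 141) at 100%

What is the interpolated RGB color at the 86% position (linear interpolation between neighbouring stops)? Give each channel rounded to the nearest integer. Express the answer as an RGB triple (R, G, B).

86% lies between the 50% and 100% stops, so the local fraction is t = (86 − 50)/(100 − 50) = 36/50 ≈ 0.72.
R = 251 + 0.72 × (113 − 251) = 151.64 → 152
G = 248 + 0.72 × (96 − 248) = 138.56 → 139
B = 240 + 0.72 × (141 − 240) = 168.72 → 169

(152, 139, 169)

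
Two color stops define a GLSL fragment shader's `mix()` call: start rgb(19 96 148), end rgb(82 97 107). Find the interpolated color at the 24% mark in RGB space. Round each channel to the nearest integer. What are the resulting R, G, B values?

(34, 96, 138)

24% corresponds to t = 0.24.
R = 19 + 0.24 × (82 − 19) = 19 + 0.24 × 63 = 34.12 → 34
G = 96 + 0.24 × (97 − 96) = 96 + 0.24 × 1 = 96.24 → 96
B = 148 + 0.24 × (107 − 148) = 148 + 0.24 × -41 = 138.16 → 138
So the blended color is (34, 96, 138), about #22608a.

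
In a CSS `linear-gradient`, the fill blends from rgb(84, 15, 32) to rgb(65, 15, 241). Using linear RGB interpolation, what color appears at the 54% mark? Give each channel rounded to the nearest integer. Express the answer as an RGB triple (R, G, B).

54% corresponds to t = 0.54.
R = 84 + 0.54 × (65 − 84) = 84 + 0.54 × -19 = 73.74 → 74
G = 15 + 0.54 × (15 − 15) = 15 + 0.54 × 0 = 15 → 15
B = 32 + 0.54 × (241 − 32) = 32 + 0.54 × 209 = 144.86 → 145
So the blended color is (74, 15, 145), about #4a0f91.

(74, 15, 145)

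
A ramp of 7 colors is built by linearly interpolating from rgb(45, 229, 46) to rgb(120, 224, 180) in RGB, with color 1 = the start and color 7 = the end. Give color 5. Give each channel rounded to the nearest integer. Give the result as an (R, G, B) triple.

(95, 226, 135)

With 7 swatches and endpoints inclusive, swatch 5 sits at t = (5 − 1)/(7 − 1) = 4/6 ≈ 0.6667.
R = 45 + 0.6667 × (120 − 45) = 95.002 → 95
G = 229 + 0.6667 × (224 − 229) = 225.667 → 226
B = 46 + 0.6667 × (180 − 46) = 135.338 → 135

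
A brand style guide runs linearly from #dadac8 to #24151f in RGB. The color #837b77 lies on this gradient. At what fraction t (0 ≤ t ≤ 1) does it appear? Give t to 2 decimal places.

0.48

Invert the lerp on the G channel (largest span, 197): t = (123 − 218) / (21 − 218) = -95/-197 = 0.48223.
Check on R: (131 − 218)/(36 − 218) = 0.478 ✓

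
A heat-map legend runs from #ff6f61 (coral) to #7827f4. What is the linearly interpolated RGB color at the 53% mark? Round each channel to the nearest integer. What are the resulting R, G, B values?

#ff6f61 → (255, 111, 97); #7827f4 → (120, 39, 244).
53% corresponds to t = 0.53.
R = 255 + 0.53 × (120 − 255) = 255 + 0.53 × -135 = 183.45 → 183
G = 111 + 0.53 × (39 − 111) = 111 + 0.53 × -72 = 72.84 → 73
B = 97 + 0.53 × (244 − 97) = 97 + 0.53 × 147 = 174.91 → 175

(183, 73, 175)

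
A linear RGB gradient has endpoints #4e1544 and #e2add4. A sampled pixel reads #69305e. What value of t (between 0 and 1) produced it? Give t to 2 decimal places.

Invert the lerp on the G channel (largest span, 152): t = (48 − 21) / (173 − 21) = 27/152 = 0.17763.
Check on R: (105 − 78)/(226 − 78) = 0.1824 ✓

0.18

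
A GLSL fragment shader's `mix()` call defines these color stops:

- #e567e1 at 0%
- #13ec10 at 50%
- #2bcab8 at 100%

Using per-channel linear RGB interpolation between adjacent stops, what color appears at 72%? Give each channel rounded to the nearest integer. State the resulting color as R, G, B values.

72% lies between the 50% and 100% stops, so the local fraction is t = (72 − 50)/(100 − 50) = 22/50 ≈ 0.44.
#13ec10 → (19, 236, 16); #2bcab8 → (43, 202, 184).
R = 19 + 0.44 × (43 − 19) = 29.56 → 30
G = 236 + 0.44 × (202 − 236) = 221.04 → 221
B = 16 + 0.44 × (184 − 16) = 89.92 → 90

(30, 221, 90)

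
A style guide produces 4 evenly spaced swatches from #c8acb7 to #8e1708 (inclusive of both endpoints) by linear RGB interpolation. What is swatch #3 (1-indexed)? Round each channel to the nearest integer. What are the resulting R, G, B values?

With 4 swatches and endpoints inclusive, swatch 3 sits at t = (3 − 1)/(4 − 1) = 2/3 ≈ 0.6667.
#c8acb7 → (200, 172, 183); #8e1708 → (142, 23, 8).
R = 200 + 0.6667 × (142 − 200) = 161.331 → 161
G = 172 + 0.6667 × (23 − 172) = 72.662 → 73
B = 183 + 0.6667 × (8 − 183) = 66.328 → 66

(161, 73, 66)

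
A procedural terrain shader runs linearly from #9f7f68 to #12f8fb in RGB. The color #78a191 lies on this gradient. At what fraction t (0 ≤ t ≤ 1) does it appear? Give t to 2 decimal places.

Invert the lerp on the B channel (largest span, 147): t = (145 − 104) / (251 − 104) = 41/147 = 0.27891.
Check on R: (120 − 159)/(18 − 159) = 0.2766 ✓

0.28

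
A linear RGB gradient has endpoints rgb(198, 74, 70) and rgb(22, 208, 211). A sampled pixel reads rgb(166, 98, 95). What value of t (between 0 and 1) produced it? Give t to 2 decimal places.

0.18

Invert the lerp on the R channel (largest span, 176): t = (166 − 198) / (22 − 198) = -32/-176 = 0.18182.
Check on G: (98 − 74)/(208 − 74) = 0.1791 ✓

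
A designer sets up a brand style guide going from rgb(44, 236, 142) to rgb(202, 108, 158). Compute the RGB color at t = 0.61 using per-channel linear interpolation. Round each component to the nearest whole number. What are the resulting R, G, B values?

R = 44 + 0.61 × (202 − 44) = 44 + 0.61 × 158 = 140.38 → 140
G = 236 + 0.61 × (108 − 236) = 236 + 0.61 × -128 = 157.92 → 158
B = 142 + 0.61 × (158 − 142) = 142 + 0.61 × 16 = 151.76 → 152
So the blended color is (140, 158, 152), about #8c9e98.

(140, 158, 152)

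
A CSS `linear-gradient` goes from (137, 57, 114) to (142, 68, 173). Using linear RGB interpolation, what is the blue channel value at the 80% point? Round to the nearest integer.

B = 114 + 0.8 × (173 − 114) = 161.2 → 161

161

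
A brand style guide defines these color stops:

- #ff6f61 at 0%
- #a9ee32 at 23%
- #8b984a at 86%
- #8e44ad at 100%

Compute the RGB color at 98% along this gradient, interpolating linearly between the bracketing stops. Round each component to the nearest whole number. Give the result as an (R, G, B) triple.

98% lies between the 86% and 100% stops, so the local fraction is t = (98 − 86)/(100 − 86) = 12/14 ≈ 0.8571.
#8b984a → (139, 152, 74); #8e44ad → (142, 68, 173).
R = 139 + 0.8571 × (142 − 139) = 141.571 → 142
G = 152 + 0.8571 × (68 − 152) = 80.004 → 80
B = 74 + 0.8571 × (173 − 74) = 158.853 → 159

(142, 80, 159)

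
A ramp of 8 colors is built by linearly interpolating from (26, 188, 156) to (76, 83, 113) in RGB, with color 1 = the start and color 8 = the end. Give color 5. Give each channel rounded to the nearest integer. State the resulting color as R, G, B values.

With 8 swatches and endpoints inclusive, swatch 5 sits at t = (5 − 1)/(8 − 1) = 4/7 ≈ 0.5714.
R = 26 + 0.5714 × (76 − 26) = 54.57 → 55
G = 188 + 0.5714 × (83 − 188) = 128.003 → 128
B = 156 + 0.5714 × (113 − 156) = 131.43 → 131

(55, 128, 131)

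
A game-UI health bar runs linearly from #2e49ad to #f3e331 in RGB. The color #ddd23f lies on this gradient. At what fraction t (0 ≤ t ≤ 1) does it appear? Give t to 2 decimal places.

Invert the lerp on the R channel (largest span, 197): t = (221 − 46) / (243 − 46) = 175/197 = 0.88832.
Check on G: (210 − 73)/(227 − 73) = 0.8896 ✓

0.89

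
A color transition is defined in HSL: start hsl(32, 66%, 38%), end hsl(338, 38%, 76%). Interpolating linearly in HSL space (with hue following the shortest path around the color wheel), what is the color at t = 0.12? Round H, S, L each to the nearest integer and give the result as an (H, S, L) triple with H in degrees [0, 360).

(26, 63, 43)

Hue: 338 − 32 = 306°, but |306| > 180 so the shorter arc goes the other way: Δh = 306 − 360 = -54°.
H = 32 + 0.12 × (-54) = 25.52 → 26°
S = 66 + 0.12 × (38 − 66) = 62.64 → 63%
L = 38 + 0.12 × (76 − 38) = 42.56 → 43%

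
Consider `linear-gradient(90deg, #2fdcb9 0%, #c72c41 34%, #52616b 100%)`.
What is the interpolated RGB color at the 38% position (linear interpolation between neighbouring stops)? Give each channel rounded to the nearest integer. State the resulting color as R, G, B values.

38% lies between the 34% and 100% stops, so the local fraction is t = (38 − 34)/(100 − 34) = 4/66 ≈ 0.0606.
#c72c41 → (199, 44, 65); #52616b → (82, 97, 107).
R = 199 + 0.0606 × (82 − 199) = 191.91 → 192
G = 44 + 0.0606 × (97 − 44) = 47.212 → 47
B = 65 + 0.0606 × (107 − 65) = 67.545 → 68

(192, 47, 68)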